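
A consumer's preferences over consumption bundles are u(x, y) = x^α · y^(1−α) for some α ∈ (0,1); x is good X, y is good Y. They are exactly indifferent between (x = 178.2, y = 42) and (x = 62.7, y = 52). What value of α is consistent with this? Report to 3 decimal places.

Set the two utilities equal: 178.2^α·42^(1−α) = 62.7^α·52^(1−α).
(178.2/62.7)^α = (52/42)^(1−α); take logs: α·ln(178.2/62.7) = (1−α)·ln(52/42), i.e. α·1.044545 = (1−α)·0.213574.
Thus α·(1.258119) = 0.213574, so α = 0.213574/1.258119 ≈ 0.170.

α ≈ 0.170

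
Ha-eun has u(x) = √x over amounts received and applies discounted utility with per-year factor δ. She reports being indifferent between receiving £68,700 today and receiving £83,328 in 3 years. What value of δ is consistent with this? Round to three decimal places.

δ ≈ 0.968

The payoff in 3 years is discounted by δ^3, so u(68700) = δ^3·u(83328) and δ^3 = u(68700)/u(83328).
Since u(x) = √x, δ^3 = √(68700/83328) = 0.90799.
Taking the cube root: δ = 0.90799^(1/3) ≈ 0.968.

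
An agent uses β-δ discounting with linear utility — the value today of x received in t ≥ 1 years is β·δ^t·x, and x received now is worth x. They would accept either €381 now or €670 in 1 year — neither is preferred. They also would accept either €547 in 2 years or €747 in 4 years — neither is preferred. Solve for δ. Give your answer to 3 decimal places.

From the later pair, β·δ^2·547 = β·δ^4·747; dividing through, δ^2 = 547/747 = 0.73226, so δ = 0.85572.

δ ≈ 0.856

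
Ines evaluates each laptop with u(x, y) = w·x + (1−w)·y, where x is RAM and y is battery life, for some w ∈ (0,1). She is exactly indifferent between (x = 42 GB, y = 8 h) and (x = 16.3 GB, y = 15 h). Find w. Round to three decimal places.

Equating utilities: w·42 + (1−w)·8 = w·16.3 + (1−w)·15.
w·(42−16.3) = (1−w)·(15−8), i.e. w·25.7 = (1−w)·7.
The marginal rate of substitution is 7/25.7, so w = 7/(25.7+7) = 0.214.

w = 0.214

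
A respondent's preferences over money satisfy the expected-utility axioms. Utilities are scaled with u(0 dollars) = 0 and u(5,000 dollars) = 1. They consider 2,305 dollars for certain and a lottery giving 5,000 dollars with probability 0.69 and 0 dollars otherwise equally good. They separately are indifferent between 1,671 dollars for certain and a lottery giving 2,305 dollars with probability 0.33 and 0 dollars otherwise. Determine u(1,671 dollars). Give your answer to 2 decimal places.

From the first indifference, u(2,305 dollars) = 0.69·u(5,000 dollars) + 0.31·u(0 dollars) = 0.69·1 + 0.31·0 = 0.69.
Chaining: u(1,671 dollars) = 0.33·0.69 + 0.67·0.00 = 0.2277.

0.23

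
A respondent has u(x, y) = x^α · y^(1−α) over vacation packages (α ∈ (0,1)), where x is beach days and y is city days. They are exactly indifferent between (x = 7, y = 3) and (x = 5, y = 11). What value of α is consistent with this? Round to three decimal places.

α ≈ 0.794

Set the two utilities equal: 7^α·3^(1−α) = 5^α·11^(1−α).
(7/5)^α = (11/3)^(1−α); take logs: α·ln(7/5) = (1−α)·ln(11/3), i.e. α·0.336472 = (1−α)·1.299283.
Thus α·(1.635755) = 1.299283, so α = 1.299283/1.635755 ≈ 0.794.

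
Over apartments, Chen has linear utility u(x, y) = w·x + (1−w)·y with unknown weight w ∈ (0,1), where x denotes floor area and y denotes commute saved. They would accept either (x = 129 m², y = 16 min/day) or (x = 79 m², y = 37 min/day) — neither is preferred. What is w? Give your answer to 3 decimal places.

w = 0.296

Indifference: w·129 + (1−w)·16 = w·79 + (1−w)·37.
Collecting terms: w·50 = (1−w)·21.
So w/(1−w) = 21/50 = 0.4200, giving w = 21/(50+21) = 0.296.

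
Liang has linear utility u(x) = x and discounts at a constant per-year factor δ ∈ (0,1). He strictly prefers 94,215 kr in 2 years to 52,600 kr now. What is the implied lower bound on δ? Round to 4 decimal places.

δ > 0.7472

The preference means 52600 < δ^2·94215.
Dividing by 94215: δ^2 > 0.55830. Both sides are positive, so the square root keeps the direction.
δ > 0.55830^(1/2) = 0.7472.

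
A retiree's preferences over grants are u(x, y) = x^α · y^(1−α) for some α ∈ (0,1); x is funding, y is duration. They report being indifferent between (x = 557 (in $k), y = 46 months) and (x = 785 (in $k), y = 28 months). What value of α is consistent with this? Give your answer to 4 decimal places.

The Cobb–Douglas utilities coincide, so 557^α·46^(1−α) = 785^α·28^(1−α).
Rearrange to (557/785)^α = (28/46)^(1−α) and take logs: α·-0.3431185 = (1−α)·-0.4964369.
So α/(1−α) = (-0.4964369)/(-0.3431185) = 1.4468380, and α = 1.4468380/2.4468380 ≈ 0.5913.

α ≈ 0.5913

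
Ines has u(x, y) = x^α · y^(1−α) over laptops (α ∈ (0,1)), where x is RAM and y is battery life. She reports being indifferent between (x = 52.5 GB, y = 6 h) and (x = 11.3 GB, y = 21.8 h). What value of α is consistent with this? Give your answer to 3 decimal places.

α ≈ 0.457

The Cobb–Douglas utilities coincide, so 52.5^α·6^(1−α) = 11.3^α·21.8^(1−α).
Taking logs: α·ln 52.5 + (1−α)·ln 6 = α·ln 11.3 + (1−α)·ln 21.8, i.e. α·1.536010 = (1−α)·1.290151.
With A = 1.536010 and B = 1.290151: α·A = (1−α)·B, so α = B/(A+B) = 1.290151/2.826161 ≈ 0.457.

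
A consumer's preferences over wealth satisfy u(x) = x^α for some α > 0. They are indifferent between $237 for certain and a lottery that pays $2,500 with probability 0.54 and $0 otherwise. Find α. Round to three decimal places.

EU(lottery) = 0.54·2500^α + 0.46·0 = 0.54·2500^α.
Indifference: 237^α = 0.54·2500^α, so (237/2500)^α = 0.54.
α = ln(0.54) / ln(237/2500) = -0.616186/-2.355986 ≈ 0.262.

α ≈ 0.262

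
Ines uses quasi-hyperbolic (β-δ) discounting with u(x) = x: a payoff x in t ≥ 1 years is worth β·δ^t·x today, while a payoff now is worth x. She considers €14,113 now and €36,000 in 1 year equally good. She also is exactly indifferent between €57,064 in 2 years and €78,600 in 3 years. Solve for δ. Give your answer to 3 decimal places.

From the later pair, β·δ^2·57064 = β·δ^3·78600; dividing through, δ = 57064/78600 = 0.72601.

δ ≈ 0.726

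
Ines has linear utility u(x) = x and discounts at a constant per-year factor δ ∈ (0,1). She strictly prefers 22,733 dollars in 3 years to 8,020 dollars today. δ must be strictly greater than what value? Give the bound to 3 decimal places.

Under u(x) = x this choice says 8020 < δ^3·22733.
Dividing by 22733: δ^3 > 0.35279. Both sides are positive, so the cube root keeps the direction.
δ > 0.35279^(1/3) = 0.707.

δ > 0.707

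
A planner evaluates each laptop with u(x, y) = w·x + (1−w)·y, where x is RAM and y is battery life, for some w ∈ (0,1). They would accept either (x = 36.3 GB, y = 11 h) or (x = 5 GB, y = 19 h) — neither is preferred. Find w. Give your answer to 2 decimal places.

u(36.3,11) = u(5,19) means w·36.3 + (1−w)·11 = w·5 + (1−w)·19.
Rearranging, 31.3·w − 8·(1−w) = 0.
Hence w = 8/(31.3+8) = 8/39.3 = 0.20.

w = 0.20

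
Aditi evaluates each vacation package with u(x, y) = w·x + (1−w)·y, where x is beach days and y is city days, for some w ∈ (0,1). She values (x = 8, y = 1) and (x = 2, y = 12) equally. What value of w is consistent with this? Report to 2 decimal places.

w = 0.65

u(8,1) = u(2,12) means w·8 + (1−w)·1 = w·2 + (1−w)·12.
Collecting terms: w·6 = (1−w)·11.
Hence w = 11/(6+11) = 11/17 = 0.65.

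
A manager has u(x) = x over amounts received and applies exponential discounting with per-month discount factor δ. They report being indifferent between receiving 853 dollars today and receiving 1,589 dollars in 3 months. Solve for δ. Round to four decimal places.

The payoff in 3 months is discounted by δ^3, so u(853) = δ^3·u(1589) and δ^3 = u(853)/u(1589).
With u(x) = x: δ^3 = 853/1589 = 0.53682.
Taking the cube root: δ = 0.53682^(1/3) ≈ 0.8127.

δ ≈ 0.8127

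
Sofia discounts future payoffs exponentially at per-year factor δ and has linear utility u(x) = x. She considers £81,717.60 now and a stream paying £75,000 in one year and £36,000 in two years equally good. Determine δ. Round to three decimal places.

Equating present values: 81717.60 = 75000δ + 36000δ².
So 36000δ² + 75000δ − 81717.60 = 0.
By the quadratic formula (taking the positive root), δ = (−75000 + √17392334400.00) / 72000 ≈ 0.790.

δ ≈ 0.790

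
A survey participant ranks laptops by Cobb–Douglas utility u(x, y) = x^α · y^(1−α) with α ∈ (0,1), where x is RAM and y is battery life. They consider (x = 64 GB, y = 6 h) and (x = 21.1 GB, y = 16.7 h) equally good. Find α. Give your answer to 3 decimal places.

The Cobb–Douglas utilities coincide, so 64^α·6^(1−α) = 21.1^α·16.7^(1−α).
Taking logs: α·ln 64 + (1−α)·ln 6 = α·ln 21.1 + (1−α)·ln 16.7, i.e. α·1.109610 = (1−α)·1.023649.
Thus α·(2.133259) = 1.023649, so α = 1.023649/2.133259 ≈ 0.480.

α ≈ 0.480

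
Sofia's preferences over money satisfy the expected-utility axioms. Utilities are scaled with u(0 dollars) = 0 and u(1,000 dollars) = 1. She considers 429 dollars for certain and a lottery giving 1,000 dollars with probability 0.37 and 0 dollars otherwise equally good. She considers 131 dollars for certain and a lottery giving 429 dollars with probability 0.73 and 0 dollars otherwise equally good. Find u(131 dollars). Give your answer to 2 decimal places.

0.27

From the first indifference, u(429 dollars) = 0.37·u(1,000 dollars) + 0.63·u(0 dollars) = 0.37·1 + 0.63·0 = 0.37.
The second indifference gives u(131 dollars) = 0.73·u(429 dollars) + 0.27·u(0 dollars) = 0.73·0.37 + 0.27·0.00 = 0.2701.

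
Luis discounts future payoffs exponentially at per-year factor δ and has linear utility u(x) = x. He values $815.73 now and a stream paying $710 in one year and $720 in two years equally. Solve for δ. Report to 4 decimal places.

Equating present values: 815.73 = 710δ + 720δ².
So 720δ² + 710δ − 815.73 = 0.
δ = (−710 + √(710² + 4·720·815.73)) / (2·720) = (−710 + √2853402.40) / 1440 ≈ 0.6800.

δ ≈ 0.6800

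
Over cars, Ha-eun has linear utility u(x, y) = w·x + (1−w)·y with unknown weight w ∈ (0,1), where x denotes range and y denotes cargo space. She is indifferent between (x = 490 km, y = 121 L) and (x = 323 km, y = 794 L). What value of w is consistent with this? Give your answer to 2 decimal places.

Indifference: w·490 + (1−w)·121 = w·323 + (1−w)·794.
Collecting terms: w·167 = (1−w)·673.
So w/(1−w) = 673/167 = 4.0299, giving w = 673/(167+673) = 0.80.

w = 0.80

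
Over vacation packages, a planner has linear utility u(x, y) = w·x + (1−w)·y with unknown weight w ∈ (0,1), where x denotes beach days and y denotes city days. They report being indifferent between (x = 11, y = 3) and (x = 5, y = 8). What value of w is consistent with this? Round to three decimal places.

u(11,3) = u(5,8) means w·11 + (1−w)·3 = w·5 + (1−w)·8.
Collecting terms: w·6 = (1−w)·5.
The marginal rate of substitution is 5/6, so w = 5/(6+5) = 0.455.

w = 0.455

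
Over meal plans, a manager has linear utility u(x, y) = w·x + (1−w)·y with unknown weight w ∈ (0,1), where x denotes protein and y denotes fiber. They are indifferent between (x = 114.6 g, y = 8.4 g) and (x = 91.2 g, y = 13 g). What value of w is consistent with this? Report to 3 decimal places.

w = 0.164

Equating utilities: w·114.6 + (1−w)·8.4 = w·91.2 + (1−w)·13.
Collecting terms: w·23.4 = (1−w)·4.6.
So w/(1−w) = 4.6/23.4 = 0.1966, giving w = 4.6/(23.4+4.6) = 0.164.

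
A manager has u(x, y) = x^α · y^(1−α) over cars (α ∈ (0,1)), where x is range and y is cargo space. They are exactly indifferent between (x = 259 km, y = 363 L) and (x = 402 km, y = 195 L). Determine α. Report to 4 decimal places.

Set the two utilities equal: 259^α·363^(1−α) = 402^α·195^(1−α).
Taking logs: α·ln 259 + (1−α)·ln 363 = α·ln 402 + (1−α)·ln 195, i.e. α·-0.4396240 = (1−α)·-0.6214033.
So α/(1−α) = (-0.6214033)/(-0.4396240) = 1.4134881, and α = 1.4134881/2.4134881 ≈ 0.5857.

α ≈ 0.5857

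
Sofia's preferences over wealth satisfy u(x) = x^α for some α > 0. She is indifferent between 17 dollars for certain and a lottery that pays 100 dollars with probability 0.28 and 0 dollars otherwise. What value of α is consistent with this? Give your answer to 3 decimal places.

Since u(0) = 0, the lottery's EU is 0.28·100^α.
Indifference: 17^α = 0.28·100^α, so (17/100)^α = 0.28.
α = ln(0.28) / ln(17/100) = -1.272966/-1.771957 ≈ 0.718.

α ≈ 0.718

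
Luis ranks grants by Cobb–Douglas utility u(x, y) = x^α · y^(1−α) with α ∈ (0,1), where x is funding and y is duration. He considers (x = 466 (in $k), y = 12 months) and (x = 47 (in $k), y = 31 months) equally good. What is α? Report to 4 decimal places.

α ≈ 0.2926

Set the two utilities equal: 466^α·12^(1−α) = 47^α·31^(1−α).
Taking logs: α·ln 466 + (1−α)·ln 12 = α·ln 47 + (1−α)·ln 31, i.e. α·2.2940380 = (1−α)·0.9490806.
With A = 2.2940380 and B = 0.9490806: α·A = (1−α)·B, so α = B/(A+B) = 0.9490806/3.2431186 ≈ 0.2926.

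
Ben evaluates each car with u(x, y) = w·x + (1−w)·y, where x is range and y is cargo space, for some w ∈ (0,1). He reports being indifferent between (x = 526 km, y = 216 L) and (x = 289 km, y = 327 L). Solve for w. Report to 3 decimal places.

u(526,216) = u(289,327) means w·526 + (1−w)·216 = w·289 + (1−w)·327.
Rearranging, 237·w − 111·(1−w) = 0.
Hence w = 111/(237+111) = 111/348 = 0.319.

w = 0.319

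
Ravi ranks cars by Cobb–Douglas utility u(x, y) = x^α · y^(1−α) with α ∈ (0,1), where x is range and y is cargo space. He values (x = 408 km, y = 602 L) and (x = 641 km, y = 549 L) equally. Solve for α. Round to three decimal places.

The Cobb–Douglas utilities coincide, so 408^α·602^(1−α) = 641^α·549^(1−α).
Rearrange to (408/641)^α = (549/602)^(1−α) and take logs: α·-0.451762 = (1−α)·-0.092159.
With A = -0.451762 and B = -0.092159: α·A = (1−α)·B, so α = B/(A+B) = -0.092159/-0.543921 ≈ 0.169.

α ≈ 0.169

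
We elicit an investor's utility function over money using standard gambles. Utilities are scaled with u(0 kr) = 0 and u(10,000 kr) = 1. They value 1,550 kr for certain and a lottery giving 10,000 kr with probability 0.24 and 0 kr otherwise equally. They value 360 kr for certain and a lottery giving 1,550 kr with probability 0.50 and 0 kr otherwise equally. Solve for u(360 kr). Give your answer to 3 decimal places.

From the first indifference, u(1,550 kr) = 0.24·u(10,000 kr) + 0.76·u(0 kr) = 0.24·1 + 0.76·0 = 0.24.
The second indifference gives u(360 kr) = 0.50·u(1,550 kr) + 0.50·u(0 kr) = 0.50·0.24 + 0.50·0.00 = 0.1200.

0.120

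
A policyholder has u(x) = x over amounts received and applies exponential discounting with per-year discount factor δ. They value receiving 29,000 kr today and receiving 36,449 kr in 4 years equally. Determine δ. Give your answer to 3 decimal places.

δ ≈ 0.944

Equating discounted utilities: u(29000) = δ^4·u(36449) ⇒ δ^4 = u(29000)/u(36449).
With u(x) = x: δ^4 = 29000/36449 = 0.79563.
Taking the 4th root: δ = 0.79563^(1/4) ≈ 0.944.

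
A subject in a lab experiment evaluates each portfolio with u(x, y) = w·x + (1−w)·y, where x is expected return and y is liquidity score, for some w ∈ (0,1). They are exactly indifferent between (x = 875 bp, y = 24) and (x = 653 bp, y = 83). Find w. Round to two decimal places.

w = 0.21

Equating utilities: w·875 + (1−w)·24 = w·653 + (1−w)·83.
Collecting terms: w·222 = (1−w)·59.
The marginal rate of substitution is 59/222, so w = 59/(222+59) = 0.21.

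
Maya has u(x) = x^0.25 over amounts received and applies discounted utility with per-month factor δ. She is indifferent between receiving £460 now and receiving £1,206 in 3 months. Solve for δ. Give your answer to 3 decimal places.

Indifference means u(460) = δ^3 · u(1206), so δ^3 = u(460)/u(1206).
With u(x) = x^0.25: δ^3 = 460^0.25/1206^0.25 = (460/1206)^0.25 = 0.78587.
Taking the cube root: δ = 0.78587^(1/3) ≈ 0.923.

δ ≈ 0.923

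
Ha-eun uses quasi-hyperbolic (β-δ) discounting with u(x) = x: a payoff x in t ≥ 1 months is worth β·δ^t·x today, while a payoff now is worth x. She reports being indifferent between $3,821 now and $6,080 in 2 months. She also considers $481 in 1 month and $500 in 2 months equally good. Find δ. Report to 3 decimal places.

δ ≈ 0.962

The second indifference involves only future payoffs, so β cancels: β·δ^1·481 = β·δ^2·500, giving δ = 481/500 = 0.96200.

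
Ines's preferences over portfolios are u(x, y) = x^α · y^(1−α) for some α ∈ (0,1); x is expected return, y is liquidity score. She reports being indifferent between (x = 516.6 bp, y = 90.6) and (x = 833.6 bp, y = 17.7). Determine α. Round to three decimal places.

α ≈ 0.773

Indifference: 516.6^α · 90.6^(1−α) = 833.6^α · 17.7^(1−α).
Rearrange to (516.6/833.6)^α = (17.7/90.6)^(1−α) and take logs: α·-0.478485 = (1−α)·-1.632890.
With A = -0.478485 and B = -1.632890: α·A = (1−α)·B, so α = B/(A+B) = -1.632890/-2.111375 ≈ 0.773.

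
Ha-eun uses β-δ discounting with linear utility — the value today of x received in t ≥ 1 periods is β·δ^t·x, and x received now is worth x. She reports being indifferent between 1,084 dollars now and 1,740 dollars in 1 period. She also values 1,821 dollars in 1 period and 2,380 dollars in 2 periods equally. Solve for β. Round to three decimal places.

β ≈ 0.814

From the later pair, β·δ^1·1821 = β·δ^2·2380; dividing through, δ = 1821/2380 = 0.76513.
Now use the now-vs-future pair: 1084 = β·δ·1740 gives β = 1084/(0.76513·1740) ≈ 0.814.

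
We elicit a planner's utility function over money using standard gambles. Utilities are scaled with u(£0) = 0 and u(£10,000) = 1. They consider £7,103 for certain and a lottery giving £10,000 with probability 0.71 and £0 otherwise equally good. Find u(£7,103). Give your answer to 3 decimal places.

By the standard-gamble method, u(£7,103) is just the indifference probability on the best outcome: 0.71.

0.710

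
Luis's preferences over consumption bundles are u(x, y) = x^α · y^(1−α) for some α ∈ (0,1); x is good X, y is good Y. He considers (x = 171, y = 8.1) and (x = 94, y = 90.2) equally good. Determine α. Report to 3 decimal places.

The Cobb–Douglas utilities coincide, so 171^α·8.1^(1−α) = 94^α·90.2^(1−α).
(171/94)^α = (90.2/8.1)^(1−α); take logs: α·ln(171/94) = (1−α)·ln(90.2/8.1), i.e. α·0.598369 = (1−α)·2.410165.
With A = 0.598369 and B = 2.410165: α·A = (1−α)·B, so α = B/(A+B) = 2.410165/3.008534 ≈ 0.801.

α ≈ 0.801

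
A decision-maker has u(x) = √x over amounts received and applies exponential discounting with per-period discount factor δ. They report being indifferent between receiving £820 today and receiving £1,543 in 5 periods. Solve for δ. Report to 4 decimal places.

Indifference means u(820) = δ^5 · u(1543), so δ^5 = u(820)/u(1543).
With u(x) = √x: δ^5 = √820/√1543 = √(820/1543) = 0.72899.
Hence δ = (0.72899)^(1/5) = 0.938739.

δ ≈ 0.9387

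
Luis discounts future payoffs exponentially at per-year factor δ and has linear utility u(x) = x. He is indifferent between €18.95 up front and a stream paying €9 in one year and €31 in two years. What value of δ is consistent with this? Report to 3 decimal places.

Present value of the stream is 9·δ + 31·δ². Indifference gives 9δ + 31δ² = 18.95.
So 31δ² + 9δ − 18.95 = 0.
By the quadratic formula (taking the positive root), δ = (−9 + √2430.80) / 62 ≈ 0.650.

δ ≈ 0.650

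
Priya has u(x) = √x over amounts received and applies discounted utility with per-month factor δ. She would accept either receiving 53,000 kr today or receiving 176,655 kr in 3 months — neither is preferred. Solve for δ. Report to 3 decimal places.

δ ≈ 0.818

Equating discounted utilities: u(53000) = δ^3·u(176655) ⇒ δ^3 = u(53000)/u(176655).
Since u(x) = √x, δ^3 = √(53000/176655) = 0.54774.
Hence δ = (0.54774)^(1/3) = 0.81820.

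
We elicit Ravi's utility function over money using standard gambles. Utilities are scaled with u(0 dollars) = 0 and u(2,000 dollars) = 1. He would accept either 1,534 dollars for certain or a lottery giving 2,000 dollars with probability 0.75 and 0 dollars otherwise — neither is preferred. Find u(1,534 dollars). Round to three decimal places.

0.750

By the standard-gamble method, u(1,534 dollars) is just the indifference probability on the best outcome: 0.75.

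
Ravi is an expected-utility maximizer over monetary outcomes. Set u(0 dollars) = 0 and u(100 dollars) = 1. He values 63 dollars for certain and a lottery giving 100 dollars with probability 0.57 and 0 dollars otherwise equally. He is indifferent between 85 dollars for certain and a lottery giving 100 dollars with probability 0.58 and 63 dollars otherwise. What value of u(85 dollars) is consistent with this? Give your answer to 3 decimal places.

First, u(63 dollars) = 0.57·u(100 dollars) + 0.43·u(0 dollars) = 0.57.
The second indifference gives u(85 dollars) = 0.58·u(100 dollars) + 0.42·u(63 dollars) = 0.58·1.00 + 0.42·0.57 = 0.8194.

0.819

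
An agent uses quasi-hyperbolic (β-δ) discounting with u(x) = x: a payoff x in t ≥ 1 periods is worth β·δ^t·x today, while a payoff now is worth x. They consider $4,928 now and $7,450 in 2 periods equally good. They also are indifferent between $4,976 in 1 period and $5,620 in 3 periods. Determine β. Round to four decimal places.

β ≈ 0.7471

Both payoffs in the second observation are in the future, so β drops out: δ^1·4976 = δ^3·5620 ⇒ δ^2 = 4976/5620 = 0.88541, so δ = 0.94096.
The first indifference: 4928 = β·δ^2·7450, so β = 4928/(δ^2·7450) = 4928/(0.88541·7450) ≈ 0.7471.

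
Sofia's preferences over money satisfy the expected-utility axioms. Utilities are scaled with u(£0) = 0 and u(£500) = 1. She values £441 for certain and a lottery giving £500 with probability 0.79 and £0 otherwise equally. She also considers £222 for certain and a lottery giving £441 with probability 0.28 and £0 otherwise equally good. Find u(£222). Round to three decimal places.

0.221

First, u(£441) = 0.79·u(£500) + 0.21·u(£0) = 0.79.
Chaining: u(£222) = 0.28·0.79 + 0.72·0.00 = 0.2212.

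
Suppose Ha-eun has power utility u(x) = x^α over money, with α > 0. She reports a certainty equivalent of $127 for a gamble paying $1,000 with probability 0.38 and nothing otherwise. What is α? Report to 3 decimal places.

α ≈ 0.469

Since u(0) = 0, the lottery's EU is 0.38·1000^α.
Indifference: 127^α = 0.38·1000^α, so (127/1000)^α = 0.38.
Taking logs: α·ln(127/1000) = ln(0.38), so α = -0.967584 / -2.063568 ≈ 0.469.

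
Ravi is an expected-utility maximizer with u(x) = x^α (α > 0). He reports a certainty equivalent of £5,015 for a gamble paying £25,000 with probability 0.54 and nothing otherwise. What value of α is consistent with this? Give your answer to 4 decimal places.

α ≈ 0.3836

Since u(0) = 0, the lottery's EU is 0.54·25000^α.
Indifference: 5015^α = 0.54·25000^α, so (5015/25000)^α = 0.54.
α = ln(0.54) / ln(5015/25000) = -0.6161861/-1.6064424 ≈ 0.3836.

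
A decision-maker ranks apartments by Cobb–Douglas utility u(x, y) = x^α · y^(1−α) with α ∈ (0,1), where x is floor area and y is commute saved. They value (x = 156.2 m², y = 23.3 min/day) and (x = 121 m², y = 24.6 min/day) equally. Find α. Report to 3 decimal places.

α ≈ 0.175

Indifference: 156.2^α · 23.3^(1−α) = 121^α · 24.6^(1−α).
Taking logs: α·ln 156.2 + (1−α)·ln 23.3 = α·ln 121 + (1−α)·ln 24.6, i.e. α·0.255347 = (1−α)·0.054293.
So α/(1−α) = (0.054293)/(0.255347) = 0.212624, and α = 0.212624/1.212624 ≈ 0.175.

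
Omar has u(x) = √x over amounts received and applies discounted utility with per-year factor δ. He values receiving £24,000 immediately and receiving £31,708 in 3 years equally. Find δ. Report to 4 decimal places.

δ ≈ 0.9546

The payoff in 3 years is discounted by δ^3, so u(24000) = δ^3·u(31708) and δ^3 = u(24000)/u(31708).
With u(x) = √x: δ^3 = √24000/√31708 = √(24000/31708) = 0.87000.
Hence δ = (0.87000)^(1/3) = 0.954642.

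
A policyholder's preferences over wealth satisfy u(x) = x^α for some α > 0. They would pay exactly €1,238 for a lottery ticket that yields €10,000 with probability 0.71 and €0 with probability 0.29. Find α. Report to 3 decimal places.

α ≈ 0.164

EU(lottery) = 0.71·10000^α + 0.29·0 = 0.71·10000^α.
Indifference: 1238^α = 0.71·10000^α, so (1238/10000)^α = 0.71.
Take logs: α = ln 0.71 / ln(1238/10000) ≈ 0.16394.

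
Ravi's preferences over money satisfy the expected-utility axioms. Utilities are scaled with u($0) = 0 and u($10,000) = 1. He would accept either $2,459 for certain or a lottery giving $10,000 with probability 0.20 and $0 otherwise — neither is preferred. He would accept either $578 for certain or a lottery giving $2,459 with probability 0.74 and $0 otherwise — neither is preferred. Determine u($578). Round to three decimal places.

0.148

From the first indifference, u($2,459) = 0.20·u($10,000) + 0.80·u($0) = 0.20·1 + 0.80·0 = 0.20.
Chaining: u($578) = 0.74·0.20 + 0.26·0.00 = 0.1480.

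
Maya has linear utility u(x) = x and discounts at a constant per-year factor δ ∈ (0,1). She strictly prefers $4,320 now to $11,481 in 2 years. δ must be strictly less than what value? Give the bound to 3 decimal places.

δ < 0.613

Comparing present values: 4320 > δ^2·11481.
Dividing by 11481: δ^2 < 0.37627. Both sides are positive, so the square root keeps the direction.
δ < 0.37627^(1/2) = 0.613.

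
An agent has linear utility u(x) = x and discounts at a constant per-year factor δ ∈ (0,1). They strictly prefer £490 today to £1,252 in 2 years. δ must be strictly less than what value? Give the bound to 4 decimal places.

The preference means 490 > δ^2·1252.
Dividing by 1252: δ^2 < 0.39137. Both sides are positive, so the square root keeps the direction.
δ < (490/1252)^(1/2) ≈ 0.6256.

δ < 0.6256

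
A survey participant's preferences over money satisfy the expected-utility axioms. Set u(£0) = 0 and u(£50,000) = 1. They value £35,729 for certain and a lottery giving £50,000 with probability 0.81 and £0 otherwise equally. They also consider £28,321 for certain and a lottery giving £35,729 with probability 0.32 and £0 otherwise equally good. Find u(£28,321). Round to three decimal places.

0.259

First, u(£35,729) = 0.81·u(£50,000) + 0.19·u(£0) = 0.81.
Chaining: u(£28,321) = 0.32·0.81 + 0.68·0.00 = 0.2592.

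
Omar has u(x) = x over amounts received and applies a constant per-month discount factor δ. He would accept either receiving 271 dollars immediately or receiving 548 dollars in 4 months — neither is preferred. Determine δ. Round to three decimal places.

δ ≈ 0.839

Equating discounted utilities: u(271) = δ^4·u(548) ⇒ δ^4 = u(271)/u(548).
With u(x) = x: δ^4 = 271/548 = 0.49453.
So δ = 0.49453^(1/4) ≈ 0.839.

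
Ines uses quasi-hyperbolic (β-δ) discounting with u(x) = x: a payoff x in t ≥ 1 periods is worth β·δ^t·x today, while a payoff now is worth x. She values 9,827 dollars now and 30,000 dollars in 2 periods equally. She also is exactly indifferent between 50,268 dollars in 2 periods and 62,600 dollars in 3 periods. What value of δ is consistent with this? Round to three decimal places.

The second indifference involves only future payoffs, so β cancels: β·δ^2·50268 = β·δ^3·62600, giving δ = 50268/62600 = 0.80300.

δ ≈ 0.803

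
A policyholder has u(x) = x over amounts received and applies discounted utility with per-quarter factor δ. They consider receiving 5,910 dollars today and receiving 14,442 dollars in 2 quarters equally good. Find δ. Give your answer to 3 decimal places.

δ ≈ 0.640

The payoff in 2 quarters is discounted by δ^2, so u(5910) = δ^2·u(14442) and δ^2 = u(5910)/u(14442).
With u(x) = x: δ^2 = 5910/14442 = 0.40922.
Taking the square root: δ = 0.40922^(1/2) ≈ 0.640.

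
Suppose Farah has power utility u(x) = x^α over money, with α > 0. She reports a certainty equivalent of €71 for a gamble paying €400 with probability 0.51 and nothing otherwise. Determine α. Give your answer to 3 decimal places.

EU(lottery) = 0.51·400^α + 0.49·0 = 0.51·400^α.
Indifference: 71^α = 0.51·400^α, so (71/400)^α = 0.51.
α = ln(0.51) / ln(71/400) = -0.673345/-1.728785 ≈ 0.389.

α ≈ 0.389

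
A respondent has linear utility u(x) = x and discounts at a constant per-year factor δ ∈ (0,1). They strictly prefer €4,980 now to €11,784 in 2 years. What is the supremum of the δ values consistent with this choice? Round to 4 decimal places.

The preference means 4980 > δ^2·11784.
Hence δ^2 < 4980/11784 = 0.42261, and x ↦ x^(1/2) is increasing on (0,∞).
δ < 0.42261^(1/2) = 0.6501.

δ < 0.6501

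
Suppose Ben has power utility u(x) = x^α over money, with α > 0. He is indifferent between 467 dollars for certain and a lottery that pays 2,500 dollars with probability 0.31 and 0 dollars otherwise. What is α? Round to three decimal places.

The lottery's expected utility is 0.31·u(2500) + 0.69·u(0) = 0.31·2500^α (since u(0) = 0 for α > 0).
Indifference: 467^α = 0.31·2500^α, so (467/2500)^α = 0.31.
α = ln(0.31) / ln(467/2500) = -1.171183/-1.677717 ≈ 0.698.

α ≈ 0.698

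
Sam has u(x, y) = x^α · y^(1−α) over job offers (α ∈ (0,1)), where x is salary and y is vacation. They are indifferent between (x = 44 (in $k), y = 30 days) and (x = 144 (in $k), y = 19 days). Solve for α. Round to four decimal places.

The Cobb–Douglas utilities coincide, so 44^α·30^(1−α) = 144^α·19^(1−α).
Rearrange to (44/144)^α = (19/30)^(1−α) and take logs: α·-1.1856237 = (1−α)·-0.4567584.
So α/(1−α) = (-0.4567584)/(-1.1856237) = 0.3852474, and α = 0.3852474/1.3852474 ≈ 0.2781.

α ≈ 0.2781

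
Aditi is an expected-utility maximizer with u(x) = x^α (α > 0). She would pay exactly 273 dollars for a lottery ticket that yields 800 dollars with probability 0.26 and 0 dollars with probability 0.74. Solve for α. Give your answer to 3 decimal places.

α ≈ 1.253

EU(lottery) = 0.26·800^α + 0.74·0 = 0.26·800^α.
Indifference: 273^α = 0.26·800^α, so (273/800)^α = 0.26.
Taking logs: α·ln(273/800) = ln(0.26), so α = -1.347074 / -1.075140 ≈ 1.253.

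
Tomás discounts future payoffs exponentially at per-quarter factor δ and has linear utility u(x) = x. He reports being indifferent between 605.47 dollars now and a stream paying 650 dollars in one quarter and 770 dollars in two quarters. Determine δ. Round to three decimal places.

Equating present values: 605.47 = 650δ + 770δ².
That is, 770δ² + 650δ − 605.47 = 0, a quadratic in δ.
By the quadratic formula (taking the positive root), δ = (−650 + √2287347.60) / 1540 ≈ 0.560.

δ ≈ 0.560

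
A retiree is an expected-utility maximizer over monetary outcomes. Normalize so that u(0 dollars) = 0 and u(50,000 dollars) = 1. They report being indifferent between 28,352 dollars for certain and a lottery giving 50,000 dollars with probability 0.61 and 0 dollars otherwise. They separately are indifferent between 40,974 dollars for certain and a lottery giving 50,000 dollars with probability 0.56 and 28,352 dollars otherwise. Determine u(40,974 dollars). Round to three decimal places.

0.828

From the first indifference, u(28,352 dollars) = 0.61·u(50,000 dollars) + 0.39·u(0 dollars) = 0.61·1 + 0.39·0 = 0.61.
Chaining: u(40,974 dollars) = 0.56·1.00 + 0.44·0.61 = 0.8284.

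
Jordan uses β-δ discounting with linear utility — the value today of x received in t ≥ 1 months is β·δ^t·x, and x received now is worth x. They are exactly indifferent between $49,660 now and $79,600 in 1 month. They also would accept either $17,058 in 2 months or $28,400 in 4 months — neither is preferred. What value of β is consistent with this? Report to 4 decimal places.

β ≈ 0.8050

The second indifference involves only future payoffs, so β cancels: β·δ^2·17058 = β·δ^4·28400, giving δ^2 = 17058/28400 = 0.60063, so δ = 0.77501.
Now use the now-vs-future pair: 49660 = β·δ·79600 gives β = 49660/(0.77501·79600) ≈ 0.8050.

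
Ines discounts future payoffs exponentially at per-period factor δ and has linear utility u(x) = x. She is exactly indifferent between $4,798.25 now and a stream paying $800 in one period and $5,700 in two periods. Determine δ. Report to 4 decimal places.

Present value of the stream is 800·δ + 5700·δ². Indifference gives 800δ + 5700δ² = 4798.25.
That is, 5700δ² + 800δ − 4798.25 = 0, a quadratic in δ.
The positive root is δ = [−800 + √(800² + 4·5700·4798.25)] / (2·5700) = (−800 + 10490.000)/11400 ≈ 0.8500.

δ ≈ 0.8500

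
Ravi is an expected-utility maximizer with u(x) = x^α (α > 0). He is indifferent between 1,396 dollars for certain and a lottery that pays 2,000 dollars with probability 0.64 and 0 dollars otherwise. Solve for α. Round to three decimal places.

α ≈ 1.241

EU(lottery) = 0.64·2000^α + 0.36·0 = 0.64·2000^α.
Equating: 1396^α = 0.64·2000^α, i.e. 0.6980^α = 0.64.
Take logs: α = ln 0.64 / ln(1396/2000) ≈ 1.24129.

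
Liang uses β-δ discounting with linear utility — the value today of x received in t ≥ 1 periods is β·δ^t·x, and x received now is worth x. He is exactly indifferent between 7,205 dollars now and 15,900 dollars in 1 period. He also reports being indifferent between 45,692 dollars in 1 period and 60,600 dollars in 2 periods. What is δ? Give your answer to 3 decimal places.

From the later pair, β·δ^1·45692 = β·δ^2·60600; dividing through, δ = 45692/60600 = 0.75399.

δ ≈ 0.754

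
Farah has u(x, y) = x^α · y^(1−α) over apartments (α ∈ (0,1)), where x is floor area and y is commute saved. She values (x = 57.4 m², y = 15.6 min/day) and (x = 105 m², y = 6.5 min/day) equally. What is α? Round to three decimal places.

Indifference: 57.4^α · 15.6^(1−α) = 105^α · 6.5^(1−α).
(57.4/105)^α = (6.5/15.6)^(1−α); take logs: α·ln(57.4/105) = (1−α)·ln(6.5/15.6), i.e. α·-0.603916 = (1−α)·-0.875469.
With A = -0.603916 and B = -0.875469: α·A = (1−α)·B, so α = B/(A+B) = -0.875469/-1.479385 ≈ 0.592.

α ≈ 0.592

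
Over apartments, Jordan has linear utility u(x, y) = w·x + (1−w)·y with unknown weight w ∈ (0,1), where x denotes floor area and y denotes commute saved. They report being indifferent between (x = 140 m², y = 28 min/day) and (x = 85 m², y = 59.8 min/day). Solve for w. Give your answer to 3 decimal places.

u(140,28) = u(85,59.8) means w·140 + (1−w)·28 = w·85 + (1−w)·59.8.
Collecting terms: w·55 = (1−w)·31.8.
So w/(1−w) = 31.8/55 = 0.5782, giving w = 31.8/(55+31.8) = 0.366.

w = 0.366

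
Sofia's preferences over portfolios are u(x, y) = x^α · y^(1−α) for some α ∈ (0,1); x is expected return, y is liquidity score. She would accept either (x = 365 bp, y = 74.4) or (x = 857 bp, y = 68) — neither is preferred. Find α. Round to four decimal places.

α ≈ 0.0953

Indifference: 365^α · 74.4^(1−α) = 857^α · 68^(1−α).
Rearrange to (365/857)^α = (68/74.4)^(1−α) and take logs: α·-0.8535406 = (1−α)·-0.0899482.
So α/(1−α) = (-0.0899482)/(-0.8535406) = 0.1053825, and α = 0.1053825/1.1053825 ≈ 0.0953.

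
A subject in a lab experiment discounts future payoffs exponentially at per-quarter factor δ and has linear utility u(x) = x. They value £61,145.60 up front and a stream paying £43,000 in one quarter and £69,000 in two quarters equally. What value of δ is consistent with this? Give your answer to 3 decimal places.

δ ≈ 0.680

Present value of the stream is 43000·δ + 69000·δ². Indifference gives 43000δ + 69000δ² = 61145.60.
Rearranged: 69000δ² + 43000δ − 61145.60 = 0.
By the quadratic formula (taking the positive root), δ = (−43000 + √18725185600.00) / 138000 ≈ 0.680.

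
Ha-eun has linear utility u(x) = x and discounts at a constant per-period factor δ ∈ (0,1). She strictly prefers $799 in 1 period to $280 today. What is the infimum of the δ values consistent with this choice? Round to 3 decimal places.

Comparing present values: 280 < δ·799.
Dividing through by 799 gives δ > 0.35044.

δ > 0.350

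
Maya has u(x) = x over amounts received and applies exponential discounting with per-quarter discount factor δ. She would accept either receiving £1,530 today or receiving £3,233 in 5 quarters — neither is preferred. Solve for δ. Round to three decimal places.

Equating discounted utilities: u(1530) = δ^5·u(3233) ⇒ δ^5 = u(1530)/u(3233).
With u(x) = x: δ^5 = 1530/3233 = 0.47324.
Hence δ = (0.47324)^(1/5) = 0.86103.

δ ≈ 0.861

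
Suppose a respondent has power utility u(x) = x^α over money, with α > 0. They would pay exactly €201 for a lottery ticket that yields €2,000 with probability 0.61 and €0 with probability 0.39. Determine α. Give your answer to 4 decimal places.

The lottery's expected utility is 0.61·u(2000) + 0.39·u(0) = 0.61·2000^α (since u(0) = 0 for α > 0).
Indifference: 201^α = 0.61·2000^α, so (201/2000)^α = 0.61.
Taking logs: α·ln(201/2000) = ln(0.61), so α = -0.4942963 / -2.2975976 ≈ 0.2151.

α ≈ 0.2151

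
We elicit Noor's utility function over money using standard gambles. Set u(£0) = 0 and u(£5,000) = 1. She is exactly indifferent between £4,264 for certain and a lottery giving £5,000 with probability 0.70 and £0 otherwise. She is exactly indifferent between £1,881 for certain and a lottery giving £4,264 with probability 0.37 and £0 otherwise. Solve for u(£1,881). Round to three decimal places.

0.259

From the first indifference, u(£4,264) = 0.70·u(£5,000) + 0.30·u(£0) = 0.70·1 + 0.30·0 = 0.70.
Then u(£1,881) = 0.37·u(£4,264) + 0.63·u(£0) = 0.37·0.70 + 0.63·0.00 = 0.2590.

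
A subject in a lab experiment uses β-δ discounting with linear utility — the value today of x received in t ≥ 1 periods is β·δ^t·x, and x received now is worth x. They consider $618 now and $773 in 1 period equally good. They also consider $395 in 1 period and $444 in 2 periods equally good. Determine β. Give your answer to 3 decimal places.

β ≈ 0.899

From the later pair, β·δ^1·395 = β·δ^2·444; dividing through, δ = 395/444 = 0.88964.
Substituting δ into 618 = β·δ·773: β = 618/(687.691) ≈ 0.899.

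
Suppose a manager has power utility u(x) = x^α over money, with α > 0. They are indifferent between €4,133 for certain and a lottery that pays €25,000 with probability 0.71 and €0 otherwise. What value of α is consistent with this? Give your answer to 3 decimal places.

α ≈ 0.190

Since u(0) = 0, the lottery's EU is 0.71·25000^α.
Indifference: 4133^α = 0.71·25000^α, so (4133/25000)^α = 0.71.
α = ln(0.71) / ln(4133/25000) = -0.342490/-1.799872 ≈ 0.190.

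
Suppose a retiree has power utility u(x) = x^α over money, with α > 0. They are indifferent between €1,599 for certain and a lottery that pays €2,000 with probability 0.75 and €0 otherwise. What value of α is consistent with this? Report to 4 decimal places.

EU(lottery) = 0.75·2000^α + 0.25·0 = 0.75·2000^α.
Indifference: 1599^α = 0.75·2000^α, so (1599/2000)^α = 0.75.
α = ln(0.75) / ln(1599/2000) = -0.2876821/-0.2237687 ≈ 1.2856.

α ≈ 1.2856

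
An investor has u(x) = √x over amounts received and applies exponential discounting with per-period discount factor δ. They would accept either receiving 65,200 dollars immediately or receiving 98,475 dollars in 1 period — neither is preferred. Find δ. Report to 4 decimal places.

δ ≈ 0.8137

The payoff in 1 period is discounted by δ, so u(65200) = δ·u(98475) and δ = u(65200)/u(98475).
Since u(x) = √x, δ = √(65200/98475) = 0.81369.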